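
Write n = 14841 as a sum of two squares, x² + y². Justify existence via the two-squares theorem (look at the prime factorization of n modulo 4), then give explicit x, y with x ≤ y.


Step 1: Factor n = 14841 = 3^2 · 17 · 97.
Step 2: Check the mod-4 condition on each prime factor: 3 ≡ 3 (mod 4), exponent 2 (must be even); 17 ≡ 1 (mod 4), exponent 1; 97 ≡ 1 (mod 4), exponent 1.
All primes ≡ 3 (mod 4) appear to even exponent (or don't appear), so by the two-squares theorem n IS expressible as a sum of two squares.
Step 3: Build a representation. Group n = k² · m with k = 3 and m = 17 · 97 = 1649 (a product of primes ≡ 1 (mod 4)); a representation of m scales to one of n via (k·x)² + (k·y)² = k²(x² + y²). Each prime p ≡ 1 (mod 4) is itself a sum of two squares; find a² by testing p − a² for a perfect square:
  17: 17 − 1² = 16 = 4² ⇒ 17 = 1² + 4².
  97: 97 − 1² = 96, 97 − 2² = 93, 97 − 3² = 88, 97 − 4² = 81 = 9² ⇒ 97 = 4² + 9².
  Combine using the Brahmagupta–Fibonacci identity (a² + b²)(c² + d²) = (ac − bd)² + (ad + bc)² = (ac + bd)² + (ad − bc)²:
  17 · 97 = 1649: from (1² + 4²)(4² + 9²), take (1·4 − 4·9, 1·9 + 4·4) = (4 − 36, 9 + 16) = (-32, 25); dropping signs (only squares matter) gives (32, 25); check 32² + 25² = 1024 + 625 = 1649 ✓.
  Scale by k = 3: (3·32, 3·25) = (96, 75).
Step 4: Order so x ≤ y and verify: 75² + 96² = 5625 + 9216 = 14841 = n. ✓

n = 14841 = 75² + 96² (one valid representation with x ≤ y).


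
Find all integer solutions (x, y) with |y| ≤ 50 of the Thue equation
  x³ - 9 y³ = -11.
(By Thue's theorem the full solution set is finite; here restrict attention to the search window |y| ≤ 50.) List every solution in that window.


The equation is x³ - 9y³ = -11. For fixed y, x³ = 9·y³ − 11, so a solution requires the RHS to be a perfect cube.
Strategy: iterate y from -50 to 50, compute RHS = 9·y³ − 11, and check whether it is a (positive or negative) perfect cube.
Check small values of y:
  y = 0: RHS = -11 is not a perfect cube.
  y = 1: RHS = -2 is not a perfect cube.
  y = -1: RHS = -20 is not a perfect cube.
  y = 2: RHS = 61 is not a perfect cube.
  y = -2: RHS = -83 is not a perfect cube.
  y = 3: RHS = 232 is not a perfect cube.
  y = -3: RHS = -254 is not a perfect cube.
Continuing the search up to |y| = 50 finds no solutions either.
No (x, y) in the scanned range satisfies the equation.

No integer solutions with |y| ≤ 50.


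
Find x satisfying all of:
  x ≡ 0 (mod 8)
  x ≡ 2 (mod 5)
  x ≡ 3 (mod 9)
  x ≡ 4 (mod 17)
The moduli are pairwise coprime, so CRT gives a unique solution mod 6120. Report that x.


Product of moduli M = 8 · 5 · 9 · 17 = 6120.
Merge one congruence at a time:
  Start: x ≡ 0 (mod 8).
  Combine with x ≡ 2 (mod 5); new modulus lcm = 40.
    Write x = 0 + 8·t and substitute into x ≡ 2 (mod 5): 8·t ≡ 2 − 0 = 2 (mod 5).
    Reduce coefficients mod 5: 3·t ≡ 2 (mod 5).
    The inverse of 3 mod 5 is 2 (since 3·2 = 6 = 1·5 + 1), so t ≡ 2·2 = 4 ≡ 4 (mod 5).
    Then x = 0 + 8·4 = 32, valid modulo lcm(8, 5) = 40: x ≡ 32 (mod 40).
  Combine with x ≡ 3 (mod 9); new modulus lcm = 360.
    Write x = 32 + 40·t and substitute into x ≡ 3 (mod 9): 40·t ≡ 3 − 32 = -29 (mod 9).
    Reduce coefficients mod 9: 4·t ≡ 7 (mod 9).
    The inverse of 4 mod 9 is 7 (since 4·7 = 28 = 3·9 + 1), so t ≡ 7·7 = 49 ≡ 4 (mod 9).
    Then x = 32 + 40·4 = 192, valid modulo lcm(40, 9) = 360: x ≡ 192 (mod 360).
  Combine with x ≡ 4 (mod 17); new modulus lcm = 6120.
    Write x = 192 + 360·t and substitute into x ≡ 4 (mod 17): 360·t ≡ 4 − 192 = -188 (mod 17).
    Reduce coefficients mod 17: 3·t ≡ 16 (mod 17).
    The inverse of 3 mod 17 is 6 (since 3·6 = 18 = 1·17 + 1), so t ≡ 6·16 = 96 ≡ 11 (mod 17).
    Then x = 192 + 360·11 = 4152, valid modulo lcm(360, 17) = 6120: x ≡ 4152 (mod 6120).
Verify against each original: 4152 mod 8 = 0, 4152 mod 5 = 2, 4152 mod 9 = 3, 4152 mod 17 = 4.

x ≡ 4152 (mod 6120).


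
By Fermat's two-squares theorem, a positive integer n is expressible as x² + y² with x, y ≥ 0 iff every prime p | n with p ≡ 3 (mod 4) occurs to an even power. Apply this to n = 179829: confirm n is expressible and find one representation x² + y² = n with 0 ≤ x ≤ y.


Step 1: Factor n = 179829 = 3^2 · 13 · 29 · 53.
Step 2: Check the mod-4 condition on each prime factor: 3 ≡ 3 (mod 4), exponent 2 (must be even); 13 ≡ 1 (mod 4), exponent 1; 29 ≡ 1 (mod 4), exponent 1; 53 ≡ 1 (mod 4), exponent 1.
All primes ≡ 3 (mod 4) appear to even exponent (or don't appear), so by the two-squares theorem n IS expressible as a sum of two squares.
Step 3: Build a representation. Group n = k² · m with k = 3 and m = 13 · 29 · 53 = 19981 (a product of primes ≡ 1 (mod 4)); a representation of m scales to one of n via (k·x)² + (k·y)² = k²(x² + y²). Each prime p ≡ 1 (mod 4) is itself a sum of two squares; find a² by testing p − a² for a perfect square:
  13: 13 − 1² = 12, 13 − 2² = 9 = 3² ⇒ 13 = 2² + 3².
  29: 29 − 1² = 28, 29 − 2² = 25 = 5² ⇒ 29 = 2² + 5².
  53: 53 − 1² = 52, 53 − 2² = 49 = 7² ⇒ 53 = 2² + 7².
  Combine using the Brahmagupta–Fibonacci identity (a² + b²)(c² + d²) = (ac − bd)² + (ad + bc)² = (ac + bd)² + (ad − bc)²:
  13 · 29 = 377: from (2² + 3²)(2² + 5²), take (2·2 − 3·5, 2·5 + 3·2) = (4 − 15, 10 + 6) = (-11, 16); dropping signs (only squares matter) gives (11, 16); check 11² + 16² = 121 + 256 = 377 ✓.
  377 · 53 = 19981: from (11² + 16²)(2² + 7²), take (11·2 − 16·7, 11·7 + 16·2) = (22 − 112, 77 + 32) = (-90, 109); dropping signs (only squares matter) gives (90, 109); check 90² + 109² = 8100 + 11881 = 19981 ✓.
  Scale by k = 3: (3·90, 3·109) = (270, 327).
Step 4: Order so x ≤ y and verify: 270² + 327² = 72900 + 106929 = 179829 = n. ✓

n = 179829 = 270² + 327² (one valid representation with x ≤ y).


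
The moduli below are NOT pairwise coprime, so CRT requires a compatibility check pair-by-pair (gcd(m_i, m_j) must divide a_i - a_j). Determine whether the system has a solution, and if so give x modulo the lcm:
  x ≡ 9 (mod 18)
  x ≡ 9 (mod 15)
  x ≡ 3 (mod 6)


Moduli 18, 15, 6 are not pairwise coprime, so CRT works modulo lcm(m_i) when all pairwise compatibility conditions hold.
Pairwise compatibility: gcd(m_i, m_j) must divide a_i - a_j for every pair.
Merge one congruence at a time:
  Start: x ≡ 9 (mod 18).
  Combine with x ≡ 9 (mod 15): gcd(18, 15) = 3; 9 - 9 = 0, which IS divisible by 3, so compatible.
    Write x = 9 + 18·t and substitute into x ≡ 9 (mod 15): 18·t ≡ 9 − 9 = 0 (mod 15).
    Divide the congruence (and modulus) by g = 3: 6·t ≡ 0 (mod 5).
    Reduce coefficients mod 5: 1·t ≡ 0 (mod 5).
    So t ≡ 0 (mod 5).
    Then x = 9 + 18·0 = 9, valid modulo lcm(18, 15) = 90: x ≡ 9 (mod 90).
  Combine with x ≡ 3 (mod 6): gcd(90, 6) = 6; 3 - 9 = -6, which IS divisible by 6, so compatible.
    Write x = 9 + 90·t and substitute into x ≡ 3 (mod 6): 90·t ≡ 3 − 9 = -6 (mod 6).
    Divide the congruence (and modulus) by g = 6: 15·t ≡ -1 (mod 1).
    Modulo 1 every t works; take t = 0.
    Then x = 9 + 90·0 = 9, valid modulo lcm(90, 6) = 90: x ≡ 9 (mod 90).
Verify: 9 mod 18 = 9, 9 mod 15 = 9, 9 mod 6 = 3.

x ≡ 9 (mod 90).


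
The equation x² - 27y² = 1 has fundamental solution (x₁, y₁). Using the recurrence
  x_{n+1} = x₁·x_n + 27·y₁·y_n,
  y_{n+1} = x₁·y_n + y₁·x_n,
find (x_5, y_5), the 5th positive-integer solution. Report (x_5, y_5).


Step 1: Find the fundamental solution (x₁, y₁) of x² - 27y² = 1.
  Expand √27 as a continued fraction. a₀ = ⌊√27⌋ = 5; iterate m_{k+1} = d_k·a_k − m_k, d_{k+1} = (27 − m_{k+1}²)/d_k, a_{k+1} = ⌊(a₀ + m_{k+1})/d_{k+1}⌋ (starting m₀ = 0, d₀ = 1), with convergents p_k = a_k·p_{k-1} + p_{k-2}, q_k = a_k·q_{k-1} + q_{k-2} (p₋₁ = 1, q₋₁ = 0):
  k = 0: a₀ = 5; p₀/q₀ = 5/1; p₀² − 27·q₀² = 25 − 27 = -2.
  k = 1: m = 5, d = 2, a = ⌊(5 + 5)/2⌋ = 5; p/q = (5·5 + 1)/(5·1 + 0) = 26/5; p² − 27·q² = 676 − 675 = 1.
  The first convergent with p² − 27·q² = 1 gives the fundamental solution (x₁, y₁) = (26, 5).
Step 2: Apply the recurrence (x_{n+1}, y_{n+1}) = (x₁x_n + 27y₁y_n, x₁y_n + y₁x_n) repeatedly.
  From (x_1, y_1) = (26, 5): x_2 = 26·26 + 27·5·5 = 1351; y_2 = 26·5 + 5·26 = 260.
  From (x_2, y_2) = (1351, 260): x_3 = 26·1351 + 27·5·260 = 70226; y_3 = 26·260 + 5·1351 = 13515.
  From (x_3, y_3) = (70226, 13515): x_4 = 26·70226 + 27·5·13515 = 3650401; y_4 = 26·13515 + 5·70226 = 702520.
  From (x_4, y_4) = (3650401, 702520): x_5 = 26·3650401 + 27·5·702520 = 189750626; y_5 = 26·702520 + 5·3650401 = 36517525.
Step 3: Verify x_5² - 27·y_5² = 36005300067391876 - 36005300067391875 = 1 (should be 1). ✓

(x_1, y_1) = (26, 5); (x_5, y_5) = (189750626, 36517525).


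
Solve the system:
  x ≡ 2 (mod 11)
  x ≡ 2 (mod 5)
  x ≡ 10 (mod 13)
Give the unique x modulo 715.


Moduli 11, 5, 13 are pairwise coprime; by CRT there is a unique solution modulo M = 11 · 5 · 13 = 715.
Solve pairwise, accumulating the modulus:
  Start with x ≡ 2 (mod 11).
  Combine with x ≡ 2 (mod 5): since gcd(11, 5) = 1, we get a unique residue mod 55.
    Write x = 2 + 11·t and substitute into x ≡ 2 (mod 5): 11·t ≡ 2 − 2 = 0 (mod 5).
    Reduce coefficients mod 5: 1·t ≡ 0 (mod 5).
    So t ≡ 0 (mod 5).
    Then x = 2 + 11·0 = 2, valid modulo lcm(11, 5) = 55: x ≡ 2 (mod 55).
  Combine with x ≡ 10 (mod 13): since gcd(55, 13) = 1, we get a unique residue mod 715.
    Write x = 2 + 55·t and substitute into x ≡ 10 (mod 13): 55·t ≡ 10 − 2 = 8 (mod 13).
    Reduce coefficients mod 13: 3·t ≡ 8 (mod 13).
    The inverse of 3 mod 13 is 9 (since 3·9 = 27 = 2·13 + 1), so t ≡ 9·8 = 72 ≡ 7 (mod 13).
    Then x = 2 + 55·7 = 387, valid modulo lcm(55, 13) = 715: x ≡ 387 (mod 715).
Verify: 387 mod 11 = 2 ✓, 387 mod 5 = 2 ✓, 387 mod 13 = 10 ✓.

x ≡ 387 (mod 715).


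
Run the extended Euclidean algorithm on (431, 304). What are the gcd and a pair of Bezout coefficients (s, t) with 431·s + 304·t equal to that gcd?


Euclidean algorithm on (431, 304) — divide until remainder is 0:
  431 = 1 · 304 + 127
  304 = 2 · 127 + 50
  127 = 2 · 50 + 27
  50 = 1 · 27 + 23
  27 = 1 · 23 + 4
  23 = 5 · 4 + 3
  4 = 1 · 3 + 1
  3 = 3 · 1 + 0
gcd(431, 304) = 1.
Track Bezout coefficients alongside the remainders: start with r₀ = 431 = a·1 + b·0 (s = 1, t = 0) and r₁ = 304 = a·0 + b·1 (s = 0, t = 1); each new remainder r_{k+1} = r_{k-1} − q_k·r_k inherits s_{k+1} = s_{k-1} − q_k·s_k, t_{k+1} = t_{k-1} − q_k·t_k, so r_k = a·s_k + b·t_k at every step:
  q = 1: r = 127, s = 1 − 1·0 = 1, t = 0 − 1·1 = -1  (check: 431·1 + 304·(-1) = 127)
  q = 2: r = 50, s = 0 − 2·1 = -2, t = 1 − 2·(-1) = 3  (check: 431·(-2) + 304·3 = 50)
  q = 2: r = 27, s = 1 − 2·(-2) = 5, t = -1 − 2·3 = -7  (check: 431·5 + 304·(-7) = 27)
  q = 1: r = 23, s = -2 − 1·5 = -7, t = 3 − 1·(-7) = 10  (check: 431·(-7) + 304·10 = 23)
  q = 1: r = 4, s = 5 − 1·(-7) = 12, t = -7 − 1·10 = -17  (check: 431·12 + 304·(-17) = 4)
  q = 5: r = 3, s = -7 − 5·12 = -67, t = 10 − 5·(-17) = 95  (check: 431·(-67) + 304·95 = 3)
  q = 1: r = 1, s = 12 − 1·(-67) = 79, t = -17 − 1·95 = -112  (check: 431·79 + 304·(-112) = 1)
The row with r = 1 (the gcd) gives the Bezout coefficients s = 79, t = -112.
Result: 431 · (79) + 304 · (-112) = 1.

gcd(431, 304) = 1; s = 79, t = -112 (check: 431·79 + 304·(-112) = 1).


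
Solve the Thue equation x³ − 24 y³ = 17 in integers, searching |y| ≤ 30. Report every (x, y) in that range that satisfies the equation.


The equation is x³ - 24y³ = 17. For fixed y, x³ = 24·y³ + 17, so a solution requires the RHS to be a perfect cube.
Strategy: iterate y from -30 to 30, compute RHS = 24·y³ + 17, and check whether it is a (positive or negative) perfect cube.
Check small values of y:
  y = 0: RHS = 17 is not a perfect cube.
  y = 1: RHS = 41 is not a perfect cube.
  y = -1: RHS = -7 is not a perfect cube.
  y = 2: RHS = 209 is not a perfect cube.
  y = -2: RHS = -175 is not a perfect cube.
  y = 3: RHS = 665 is not a perfect cube.
  y = -3: RHS = -631 is not a perfect cube.
Continuing the search up to |y| = 30 finds no solutions either.
No (x, y) in the scanned range satisfies the equation.

No integer solutions with |y| ≤ 30.


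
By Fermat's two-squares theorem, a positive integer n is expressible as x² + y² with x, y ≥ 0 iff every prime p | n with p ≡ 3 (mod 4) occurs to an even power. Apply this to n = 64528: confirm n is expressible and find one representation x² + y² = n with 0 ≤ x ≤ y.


Step 1: Factor n = 64528 = 2^4 · 37 · 109.
Step 2: Check the mod-4 condition on each prime factor: 2 = 2 (special); 37 ≡ 1 (mod 4), exponent 1; 109 ≡ 1 (mod 4), exponent 1.
All primes ≡ 3 (mod 4) appear to even exponent (or don't appear), so by the two-squares theorem n IS expressible as a sum of two squares.
Step 3: Build a representation. Group n = k² · m with k = 4 and m = 37 · 109 = 4033 (a product of primes ≡ 1 (mod 4)); a representation of m scales to one of n via (k·x)² + (k·y)² = k²(x² + y²). Each prime p ≡ 1 (mod 4) is itself a sum of two squares; find a² by testing p − a² for a perfect square:
  37: 37 − 1² = 36 = 6² ⇒ 37 = 1² + 6².
  109: 109 − 1² = 108, 109 − 2² = 105, 109 − 3² = 100 = 10² ⇒ 109 = 3² + 10².
  Combine using the Brahmagupta–Fibonacci identity (a² + b²)(c² + d²) = (ac − bd)² + (ad + bc)² = (ac + bd)² + (ad − bc)²:
  37 · 109 = 4033: from (1² + 6²)(3² + 10²), take (1·3 − 6·10, 1·10 + 6·3) = (3 − 60, 10 + 18) = (-57, 28); dropping signs (only squares matter) gives (57, 28); check 57² + 28² = 3249 + 784 = 4033 ✓.
  Scale by k = 4: (4·57, 4·28) = (228, 112).
Step 4: Order so x ≤ y and verify: 112² + 228² = 12544 + 51984 = 64528 = n. ✓

n = 64528 = 112² + 228² (one valid representation with x ≤ y).


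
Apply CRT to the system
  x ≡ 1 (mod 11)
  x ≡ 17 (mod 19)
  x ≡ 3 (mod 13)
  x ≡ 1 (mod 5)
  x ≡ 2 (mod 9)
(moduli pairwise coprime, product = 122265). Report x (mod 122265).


Product of moduli M = 11 · 19 · 13 · 5 · 9 = 122265.
Merge one congruence at a time:
  Start: x ≡ 1 (mod 11).
  Combine with x ≡ 17 (mod 19); new modulus lcm = 209.
    Write x = 1 + 11·t and substitute into x ≡ 17 (mod 19): 11·t ≡ 17 − 1 = 16 (mod 19).
    The inverse of 11 mod 19 is 7 (since 11·7 = 77 = 4·19 + 1), so t ≡ 7·16 = 112 ≡ 17 (mod 19).
    Then x = 1 + 11·17 = 188, valid modulo lcm(11, 19) = 209: x ≡ 188 (mod 209).
  Combine with x ≡ 3 (mod 13); new modulus lcm = 2717.
    Write x = 188 + 209·t and substitute into x ≡ 3 (mod 13): 209·t ≡ 3 − 188 = -185 (mod 13).
    Reduce coefficients mod 13: 1·t ≡ 10 (mod 13).
    So t ≡ 10 (mod 13).
    Then x = 188 + 209·10 = 2278, valid modulo lcm(209, 13) = 2717: x ≡ 2278 (mod 2717).
  Combine with x ≡ 1 (mod 5); new modulus lcm = 13585.
    Write x = 2278 + 2717·t and substitute into x ≡ 1 (mod 5): 2717·t ≡ 1 − 2278 = -2277 (mod 5).
    Reduce coefficients mod 5: 2·t ≡ 3 (mod 5).
    The inverse of 2 mod 5 is 3 (since 2·3 = 6 = 1·5 + 1), so t ≡ 3·3 = 9 ≡ 4 (mod 5).
    Then x = 2278 + 2717·4 = 13146, valid modulo lcm(2717, 5) = 13585: x ≡ 13146 (mod 13585).
  Combine with x ≡ 2 (mod 9); new modulus lcm = 122265.
    Write x = 13146 + 13585·t and substitute into x ≡ 2 (mod 9): 13585·t ≡ 2 − 13146 = -13144 (mod 9).
    Reduce coefficients mod 9: 4·t ≡ 5 (mod 9).
    The inverse of 4 mod 9 is 7 (since 4·7 = 28 = 3·9 + 1), so t ≡ 7·5 = 35 ≡ 8 (mod 9).
    Then x = 13146 + 13585·8 = 121826, valid modulo lcm(13585, 9) = 122265: x ≡ 121826 (mod 122265).
Verify against each original: 121826 mod 11 = 1, 121826 mod 19 = 17, 121826 mod 13 = 3, 121826 mod 5 = 1, 121826 mod 9 = 2.

x ≡ 121826 (mod 122265).


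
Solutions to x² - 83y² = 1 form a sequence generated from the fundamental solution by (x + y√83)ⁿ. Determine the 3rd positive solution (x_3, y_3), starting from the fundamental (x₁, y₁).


Step 1: Find the fundamental solution (x₁, y₁) of x² - 83y² = 1.
  Expand √83 as a continued fraction. a₀ = ⌊√83⌋ = 9; iterate m_{k+1} = d_k·a_k − m_k, d_{k+1} = (83 − m_{k+1}²)/d_k, a_{k+1} = ⌊(a₀ + m_{k+1})/d_{k+1}⌋ (starting m₀ = 0, d₀ = 1), with convergents p_k = a_k·p_{k-1} + p_{k-2}, q_k = a_k·q_{k-1} + q_{k-2} (p₋₁ = 1, q₋₁ = 0):
  k = 0: a₀ = 9; p₀/q₀ = 9/1; p₀² − 83·q₀² = 81 − 83 = -2.
  k = 1: m = 9, d = 2, a = ⌊(9 + 9)/2⌋ = 9; p/q = (9·9 + 1)/(9·1 + 0) = 82/9; p² − 83·q² = 6724 − 6723 = 1.
  The first convergent with p² − 83·q² = 1 gives the fundamental solution (x₁, y₁) = (82, 9).
Step 2: Apply the recurrence (x_{n+1}, y_{n+1}) = (x₁x_n + 83y₁y_n, x₁y_n + y₁x_n) repeatedly.
  From (x_1, y_1) = (82, 9): x_2 = 82·82 + 83·9·9 = 13447; y_2 = 82·9 + 9·82 = 1476.
  From (x_2, y_2) = (13447, 1476): x_3 = 82·13447 + 83·9·1476 = 2205226; y_3 = 82·1476 + 9·13447 = 242055.
Step 3: Verify x_3² - 83·y_3² = 4863021711076 - 4863021711075 = 1 (should be 1). ✓

(x_1, y_1) = (82, 9); (x_3, y_3) = (2205226, 242055).


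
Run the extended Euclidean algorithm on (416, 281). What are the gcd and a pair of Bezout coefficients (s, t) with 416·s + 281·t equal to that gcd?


Euclidean algorithm on (416, 281) — divide until remainder is 0:
  416 = 1 · 281 + 135
  281 = 2 · 135 + 11
  135 = 12 · 11 + 3
  11 = 3 · 3 + 2
  3 = 1 · 2 + 1
  2 = 2 · 1 + 0
gcd(416, 281) = 1.
Track Bezout coefficients alongside the remainders: start with r₀ = 416 = a·1 + b·0 (s = 1, t = 0) and r₁ = 281 = a·0 + b·1 (s = 0, t = 1); each new remainder r_{k+1} = r_{k-1} − q_k·r_k inherits s_{k+1} = s_{k-1} − q_k·s_k, t_{k+1} = t_{k-1} − q_k·t_k, so r_k = a·s_k + b·t_k at every step:
  q = 1: r = 135, s = 1 − 1·0 = 1, t = 0 − 1·1 = -1  (check: 416·1 + 281·(-1) = 135)
  q = 2: r = 11, s = 0 − 2·1 = -2, t = 1 − 2·(-1) = 3  (check: 416·(-2) + 281·3 = 11)
  q = 12: r = 3, s = 1 − 12·(-2) = 25, t = -1 − 12·3 = -37  (check: 416·25 + 281·(-37) = 3)
  q = 3: r = 2, s = -2 − 3·25 = -77, t = 3 − 3·(-37) = 114  (check: 416·(-77) + 281·114 = 2)
  q = 1: r = 1, s = 25 − 1·(-77) = 102, t = -37 − 1·114 = -151  (check: 416·102 + 281·(-151) = 1)
The row with r = 1 (the gcd) gives the Bezout coefficients s = 102, t = -151.
Result: 416 · (102) + 281 · (-151) = 1.

gcd(416, 281) = 1; s = 102, t = -151 (check: 416·102 + 281·(-151) = 1).


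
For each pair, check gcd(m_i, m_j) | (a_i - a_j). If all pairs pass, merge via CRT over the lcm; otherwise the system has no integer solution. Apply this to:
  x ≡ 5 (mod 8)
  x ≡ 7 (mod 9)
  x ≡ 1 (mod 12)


Moduli 8, 9, 12 are not pairwise coprime, so CRT works modulo lcm(m_i) when all pairwise compatibility conditions hold.
Pairwise compatibility: gcd(m_i, m_j) must divide a_i - a_j for every pair.
Merge one congruence at a time:
  Start: x ≡ 5 (mod 8).
  Combine with x ≡ 7 (mod 9): gcd(8, 9) = 1; 7 - 5 = 2, which IS divisible by 1, so compatible.
    Write x = 5 + 8·t and substitute into x ≡ 7 (mod 9): 8·t ≡ 7 − 5 = 2 (mod 9).
    The inverse of 8 mod 9 is 8 (since 8·8 = 64 = 7·9 + 1), so t ≡ 8·2 = 16 ≡ 7 (mod 9).
    Then x = 5 + 8·7 = 61, valid modulo lcm(8, 9) = 72: x ≡ 61 (mod 72).
  Combine with x ≡ 1 (mod 12): gcd(72, 12) = 12; 1 - 61 = -60, which IS divisible by 12, so compatible.
    Write x = 61 + 72·t and substitute into x ≡ 1 (mod 12): 72·t ≡ 1 − 61 = -60 (mod 12).
    Divide the congruence (and modulus) by g = 12: 6·t ≡ -5 (mod 1).
    Modulo 1 every t works; take t = 0.
    Then x = 61 + 72·0 = 61, valid modulo lcm(72, 12) = 72: x ≡ 61 (mod 72).
Verify: 61 mod 8 = 5, 61 mod 9 = 7, 61 mod 12 = 1.

x ≡ 61 (mod 72).


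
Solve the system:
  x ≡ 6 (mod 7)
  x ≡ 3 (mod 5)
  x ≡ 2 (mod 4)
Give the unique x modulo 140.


Moduli 7, 5, 4 are pairwise coprime; by CRT there is a unique solution modulo M = 7 · 5 · 4 = 140.
Solve pairwise, accumulating the modulus:
  Start with x ≡ 6 (mod 7).
  Combine with x ≡ 3 (mod 5): since gcd(7, 5) = 1, we get a unique residue mod 35.
    Write x = 6 + 7·t and substitute into x ≡ 3 (mod 5): 7·t ≡ 3 − 6 = -3 (mod 5).
    Reduce coefficients mod 5: 2·t ≡ 2 (mod 5).
    The inverse of 2 mod 5 is 3 (since 2·3 = 6 = 1·5 + 1), so t ≡ 3·2 = 6 ≡ 1 (mod 5).
    Then x = 6 + 7·1 = 13, valid modulo lcm(7, 5) = 35: x ≡ 13 (mod 35).
  Combine with x ≡ 2 (mod 4): since gcd(35, 4) = 1, we get a unique residue mod 140.
    Write x = 13 + 35·t and substitute into x ≡ 2 (mod 4): 35·t ≡ 2 − 13 = -11 (mod 4).
    Reduce coefficients mod 4: 3·t ≡ 1 (mod 4).
    The inverse of 3 mod 4 is 3 (since 3·3 = 9 = 2·4 + 1), so t ≡ 3·1 = 3 ≡ 3 (mod 4).
    Then x = 13 + 35·3 = 118, valid modulo lcm(35, 4) = 140: x ≡ 118 (mod 140).
Verify: 118 mod 7 = 6 ✓, 118 mod 5 = 3 ✓, 118 mod 4 = 2 ✓.

x ≡ 118 (mod 140).


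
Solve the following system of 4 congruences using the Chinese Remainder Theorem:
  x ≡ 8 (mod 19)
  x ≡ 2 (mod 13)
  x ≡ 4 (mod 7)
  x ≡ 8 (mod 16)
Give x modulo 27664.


Product of moduli M = 19 · 13 · 7 · 16 = 27664.
Merge one congruence at a time:
  Start: x ≡ 8 (mod 19).
  Combine with x ≡ 2 (mod 13); new modulus lcm = 247.
    Write x = 8 + 19·t and substitute into x ≡ 2 (mod 13): 19·t ≡ 2 − 8 = -6 (mod 13).
    Reduce coefficients mod 13: 6·t ≡ 7 (mod 13).
    The inverse of 6 mod 13 is 11 (since 6·11 = 66 = 5·13 + 1), so t ≡ 11·7 = 77 ≡ 12 (mod 13).
    Then x = 8 + 19·12 = 236, valid modulo lcm(19, 13) = 247: x ≡ 236 (mod 247).
  Combine with x ≡ 4 (mod 7); new modulus lcm = 1729.
    Write x = 236 + 247·t and substitute into x ≡ 4 (mod 7): 247·t ≡ 4 − 236 = -232 (mod 7).
    Reduce coefficients mod 7: 2·t ≡ 6 (mod 7).
    The inverse of 2 mod 7 is 4 (since 2·4 = 8 = 1·7 + 1), so t ≡ 4·6 = 24 ≡ 3 (mod 7).
    Then x = 236 + 247·3 = 977, valid modulo lcm(247, 7) = 1729: x ≡ 977 (mod 1729).
  Combine with x ≡ 8 (mod 16); new modulus lcm = 27664.
    Write x = 977 + 1729·t and substitute into x ≡ 8 (mod 16): 1729·t ≡ 8 − 977 = -969 (mod 16).
    Reduce coefficients mod 16: 1·t ≡ 7 (mod 16).
    So t ≡ 7 (mod 16).
    Then x = 977 + 1729·7 = 13080, valid modulo lcm(1729, 16) = 27664: x ≡ 13080 (mod 27664).
Verify against each original: 13080 mod 19 = 8, 13080 mod 13 = 2, 13080 mod 7 = 4, 13080 mod 16 = 8.

x ≡ 13080 (mod 27664).


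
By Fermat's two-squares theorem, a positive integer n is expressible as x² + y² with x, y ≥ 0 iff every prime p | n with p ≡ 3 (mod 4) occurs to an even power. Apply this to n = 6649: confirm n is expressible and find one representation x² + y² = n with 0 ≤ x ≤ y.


Step 1: Factor n = 6649 = 61 · 109.
Step 2: Check the mod-4 condition on each prime factor: 61 ≡ 1 (mod 4), exponent 1; 109 ≡ 1 (mod 4), exponent 1.
All primes ≡ 3 (mod 4) appear to even exponent (or don't appear), so by the two-squares theorem n IS expressible as a sum of two squares.
Step 3: Build a representation. Here n = 61 · 109 is a product of primes ≡ 1 (mod 4). Each prime p ≡ 1 (mod 4) is itself a sum of two squares; find a² by testing p − a² for a perfect square:
  61: 61 − 1² = 60, 61 − 2² = 57, 61 − 3² = 52, 61 − 4² = 45, 61 − 5² = 36 = 6² ⇒ 61 = 5² + 6².
  109: 109 − 1² = 108, 109 − 2² = 105, 109 − 3² = 100 = 10² ⇒ 109 = 3² + 10².
  Combine using the Brahmagupta–Fibonacci identity (a² + b²)(c² + d²) = (ac − bd)² + (ad + bc)² = (ac + bd)² + (ad − bc)²:
  61 · 109 = 6649: from (5² + 6²)(3² + 10²), take (5·3 − 6·10, 5·10 + 6·3) = (15 − 60, 50 + 18) = (-45, 68); dropping signs (only squares matter) gives (45, 68); check 45² + 68² = 2025 + 4624 = 6649 ✓.
Step 4: Order so x ≤ y and verify: 45² + 68² = 2025 + 4624 = 6649 = n. ✓

n = 6649 = 45² + 68² (one valid representation with x ≤ y).


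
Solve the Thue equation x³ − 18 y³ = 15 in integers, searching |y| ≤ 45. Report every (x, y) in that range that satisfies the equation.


The equation is x³ - 18y³ = 15. For fixed y, x³ = 18·y³ + 15, so a solution requires the RHS to be a perfect cube.
Strategy: iterate y from -45 to 45, compute RHS = 18·y³ + 15, and check whether it is a (positive or negative) perfect cube.
Check small values of y:
  y = 0: RHS = 15 is not a perfect cube.
  y = 1: RHS = 33 is not a perfect cube.
  y = -1: RHS = -3 is not a perfect cube.
  y = 2: RHS = 159 is not a perfect cube.
  y = -2: RHS = -129 is not a perfect cube.
  y = 3: RHS = 501 is not a perfect cube.
  y = -3: RHS = -471 is not a perfect cube.
Continuing the search up to |y| = 45 finds no solutions either.
No (x, y) in the scanned range satisfies the equation.

No integer solutions with |y| ≤ 45.


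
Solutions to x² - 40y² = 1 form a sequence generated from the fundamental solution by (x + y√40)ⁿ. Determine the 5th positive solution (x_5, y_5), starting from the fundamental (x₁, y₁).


Step 1: Find the fundamental solution (x₁, y₁) of x² - 40y² = 1.
  Expand √40 as a continued fraction. a₀ = ⌊√40⌋ = 6; iterate m_{k+1} = d_k·a_k − m_k, d_{k+1} = (40 − m_{k+1}²)/d_k, a_{k+1} = ⌊(a₀ + m_{k+1})/d_{k+1}⌋ (starting m₀ = 0, d₀ = 1), with convergents p_k = a_k·p_{k-1} + p_{k-2}, q_k = a_k·q_{k-1} + q_{k-2} (p₋₁ = 1, q₋₁ = 0):
  k = 0: a₀ = 6; p₀/q₀ = 6/1; p₀² − 40·q₀² = 36 − 40 = -4.
  k = 1: m = 6, d = 4, a = ⌊(6 + 6)/4⌋ = 3; p/q = (3·6 + 1)/(3·1 + 0) = 19/3; p² − 40·q² = 361 − 360 = 1.
  The first convergent with p² − 40·q² = 1 gives the fundamental solution (x₁, y₁) = (19, 3).
Step 2: Apply the recurrence (x_{n+1}, y_{n+1}) = (x₁x_n + 40y₁y_n, x₁y_n + y₁x_n) repeatedly.
  From (x_1, y_1) = (19, 3): x_2 = 19·19 + 40·3·3 = 721; y_2 = 19·3 + 3·19 = 114.
  From (x_2, y_2) = (721, 114): x_3 = 19·721 + 40·3·114 = 27379; y_3 = 19·114 + 3·721 = 4329.
  From (x_3, y_3) = (27379, 4329): x_4 = 19·27379 + 40·3·4329 = 1039681; y_4 = 19·4329 + 3·27379 = 164388.
  From (x_4, y_4) = (1039681, 164388): x_5 = 19·1039681 + 40·3·164388 = 39480499; y_5 = 19·164388 + 3·1039681 = 6242415.
Step 3: Verify x_5² - 40·y_5² = 1558709801289001 - 1558709801289000 = 1 (should be 1). ✓

(x_1, y_1) = (19, 3); (x_5, y_5) = (39480499, 6242415).


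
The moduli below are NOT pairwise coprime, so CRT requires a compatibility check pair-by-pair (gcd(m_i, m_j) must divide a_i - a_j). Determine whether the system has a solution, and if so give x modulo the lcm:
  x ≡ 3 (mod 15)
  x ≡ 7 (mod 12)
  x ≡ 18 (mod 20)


Moduli 15, 12, 20 are not pairwise coprime, so CRT works modulo lcm(m_i) when all pairwise compatibility conditions hold.
Pairwise compatibility: gcd(m_i, m_j) must divide a_i - a_j for every pair.
Merge one congruence at a time:
  Start: x ≡ 3 (mod 15).
  Combine with x ≡ 7 (mod 12): gcd(15, 12) = 3, and 7 - 3 = 4 is NOT divisible by 3.
    ⇒ system is inconsistent (no integer solution).

No solution (the system is inconsistent).


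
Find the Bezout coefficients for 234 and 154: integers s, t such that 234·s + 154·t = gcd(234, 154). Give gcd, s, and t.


Euclidean algorithm on (234, 154) — divide until remainder is 0:
  234 = 1 · 154 + 80
  154 = 1 · 80 + 74
  80 = 1 · 74 + 6
  74 = 12 · 6 + 2
  6 = 3 · 2 + 0
gcd(234, 154) = 2.
Track Bezout coefficients alongside the remainders: start with r₀ = 234 = a·1 + b·0 (s = 1, t = 0) and r₁ = 154 = a·0 + b·1 (s = 0, t = 1); each new remainder r_{k+1} = r_{k-1} − q_k·r_k inherits s_{k+1} = s_{k-1} − q_k·s_k, t_{k+1} = t_{k-1} − q_k·t_k, so r_k = a·s_k + b·t_k at every step:
  q = 1: r = 80, s = 1 − 1·0 = 1, t = 0 − 1·1 = -1  (check: 234·1 + 154·(-1) = 80)
  q = 1: r = 74, s = 0 − 1·1 = -1, t = 1 − 1·(-1) = 2  (check: 234·(-1) + 154·2 = 74)
  q = 1: r = 6, s = 1 − 1·(-1) = 2, t = -1 − 1·2 = -3  (check: 234·2 + 154·(-3) = 6)
  q = 12: r = 2, s = -1 − 12·2 = -25, t = 2 − 12·(-3) = 38  (check: 234·(-25) + 154·38 = 2)
The row with r = 2 (the gcd) gives the Bezout coefficients s = -25, t = 38.
Result: 234 · (-25) + 154 · (38) = 2.

gcd(234, 154) = 2; s = -25, t = 38 (check: 234·(-25) + 154·38 = 2).


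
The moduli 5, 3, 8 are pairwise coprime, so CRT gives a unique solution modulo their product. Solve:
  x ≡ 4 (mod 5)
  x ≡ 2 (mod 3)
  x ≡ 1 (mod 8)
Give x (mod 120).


Moduli 5, 3, 8 are pairwise coprime; by CRT there is a unique solution modulo M = 5 · 3 · 8 = 120.
Solve pairwise, accumulating the modulus:
  Start with x ≡ 4 (mod 5).
  Combine with x ≡ 2 (mod 3): since gcd(5, 3) = 1, we get a unique residue mod 15.
    Write x = 4 + 5·t and substitute into x ≡ 2 (mod 3): 5·t ≡ 2 − 4 = -2 (mod 3).
    Reduce coefficients mod 3: 2·t ≡ 1 (mod 3).
    The inverse of 2 mod 3 is 2 (since 2·2 = 4 = 1·3 + 1), so t ≡ 2·1 = 2 ≡ 2 (mod 3).
    Then x = 4 + 5·2 = 14, valid modulo lcm(5, 3) = 15: x ≡ 14 (mod 15).
  Combine with x ≡ 1 (mod 8): since gcd(15, 8) = 1, we get a unique residue mod 120.
    Write x = 14 + 15·t and substitute into x ≡ 1 (mod 8): 15·t ≡ 1 − 14 = -13 (mod 8).
    Reduce coefficients mod 8: 7·t ≡ 3 (mod 8).
    The inverse of 7 mod 8 is 7 (since 7·7 = 49 = 6·8 + 1), so t ≡ 7·3 = 21 ≡ 5 (mod 8).
    Then x = 14 + 15·5 = 89, valid modulo lcm(15, 8) = 120: x ≡ 89 (mod 120).
Verify: 89 mod 5 = 4 ✓, 89 mod 3 = 2 ✓, 89 mod 8 = 1 ✓.

x ≡ 89 (mod 120).


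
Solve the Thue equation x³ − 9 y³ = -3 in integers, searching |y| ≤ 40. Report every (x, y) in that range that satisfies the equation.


The equation is x³ - 9y³ = -3. For fixed y, x³ = 9·y³ − 3, so a solution requires the RHS to be a perfect cube.
Strategy: iterate y from -40 to 40, compute RHS = 9·y³ − 3, and check whether it is a (positive or negative) perfect cube.
Check small values of y:
  y = 0: RHS = -3 is not a perfect cube.
  y = 1: RHS = 6 is not a perfect cube.
  y = -1: RHS = -12 is not a perfect cube.
  y = 2: RHS = 69 is not a perfect cube.
  y = -2: RHS = -75 is not a perfect cube.
  y = 3: RHS = 240 is not a perfect cube.
  y = -3: RHS = -246 is not a perfect cube.
Continuing the search up to |y| = 40 finds no solutions either.
No (x, y) in the scanned range satisfies the equation.

No integer solutions with |y| ≤ 40.


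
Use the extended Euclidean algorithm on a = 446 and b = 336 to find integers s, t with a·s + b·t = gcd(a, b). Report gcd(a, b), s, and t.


Euclidean algorithm on (446, 336) — divide until remainder is 0:
  446 = 1 · 336 + 110
  336 = 3 · 110 + 6
  110 = 18 · 6 + 2
  6 = 3 · 2 + 0
gcd(446, 336) = 2.
Track Bezout coefficients alongside the remainders: start with r₀ = 446 = a·1 + b·0 (s = 1, t = 0) and r₁ = 336 = a·0 + b·1 (s = 0, t = 1); each new remainder r_{k+1} = r_{k-1} − q_k·r_k inherits s_{k+1} = s_{k-1} − q_k·s_k, t_{k+1} = t_{k-1} − q_k·t_k, so r_k = a·s_k + b·t_k at every step:
  q = 1: r = 110, s = 1 − 1·0 = 1, t = 0 − 1·1 = -1  (check: 446·1 + 336·(-1) = 110)
  q = 3: r = 6, s = 0 − 3·1 = -3, t = 1 − 3·(-1) = 4  (check: 446·(-3) + 336·4 = 6)
  q = 18: r = 2, s = 1 − 18·(-3) = 55, t = -1 − 18·4 = -73  (check: 446·55 + 336·(-73) = 2)
The row with r = 2 (the gcd) gives the Bezout coefficients s = 55, t = -73.
Result: 446 · (55) + 336 · (-73) = 2.

gcd(446, 336) = 2; s = 55, t = -73 (check: 446·55 + 336·(-73) = 2).


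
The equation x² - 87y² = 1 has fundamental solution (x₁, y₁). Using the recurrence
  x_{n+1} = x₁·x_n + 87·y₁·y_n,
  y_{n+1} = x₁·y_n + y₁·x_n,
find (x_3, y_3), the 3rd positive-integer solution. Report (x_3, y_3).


Step 1: Find the fundamental solution (x₁, y₁) of x² - 87y² = 1.
  Expand √87 as a continued fraction. a₀ = ⌊√87⌋ = 9; iterate m_{k+1} = d_k·a_k − m_k, d_{k+1} = (87 − m_{k+1}²)/d_k, a_{k+1} = ⌊(a₀ + m_{k+1})/d_{k+1}⌋ (starting m₀ = 0, d₀ = 1), with convergents p_k = a_k·p_{k-1} + p_{k-2}, q_k = a_k·q_{k-1} + q_{k-2} (p₋₁ = 1, q₋₁ = 0):
  k = 0: a₀ = 9; p₀/q₀ = 9/1; p₀² − 87·q₀² = 81 − 87 = -6.
  k = 1: m = 9, d = 6, a = ⌊(9 + 9)/6⌋ = 3; p/q = (3·9 + 1)/(3·1 + 0) = 28/3; p² − 87·q² = 784 − 783 = 1.
  The first convergent with p² − 87·q² = 1 gives the fundamental solution (x₁, y₁) = (28, 3).
Step 2: Apply the recurrence (x_{n+1}, y_{n+1}) = (x₁x_n + 87y₁y_n, x₁y_n + y₁x_n) repeatedly.
  From (x_1, y_1) = (28, 3): x_2 = 28·28 + 87·3·3 = 1567; y_2 = 28·3 + 3·28 = 168.
  From (x_2, y_2) = (1567, 168): x_3 = 28·1567 + 87·3·168 = 87724; y_3 = 28·168 + 3·1567 = 9405.
Step 3: Verify x_3² - 87·y_3² = 7695500176 - 7695500175 = 1 (should be 1). ✓

(x_1, y_1) = (28, 3); (x_3, y_3) = (87724, 9405).


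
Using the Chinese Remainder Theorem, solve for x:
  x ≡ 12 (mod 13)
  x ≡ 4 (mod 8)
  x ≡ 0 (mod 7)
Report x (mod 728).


Moduli 13, 8, 7 are pairwise coprime; by CRT there is a unique solution modulo M = 13 · 8 · 7 = 728.
Solve pairwise, accumulating the modulus:
  Start with x ≡ 12 (mod 13).
  Combine with x ≡ 4 (mod 8): since gcd(13, 8) = 1, we get a unique residue mod 104.
    Write x = 12 + 13·t and substitute into x ≡ 4 (mod 8): 13·t ≡ 4 − 12 = -8 (mod 8).
    Reduce coefficients mod 8: 5·t ≡ 0 (mod 8).
    The inverse of 5 mod 8 is 5 (since 5·5 = 25 = 3·8 + 1), so t ≡ 5·0 = 0 ≡ 0 (mod 8).
    Then x = 12 + 13·0 = 12, valid modulo lcm(13, 8) = 104: x ≡ 12 (mod 104).
  Combine with x ≡ 0 (mod 7): since gcd(104, 7) = 1, we get a unique residue mod 728.
    Write x = 12 + 104·t and substitute into x ≡ 0 (mod 7): 104·t ≡ 0 − 12 = -12 (mod 7).
    Reduce coefficients mod 7: 6·t ≡ 2 (mod 7).
    The inverse of 6 mod 7 is 6 (since 6·6 = 36 = 5·7 + 1), so t ≡ 6·2 = 12 ≡ 5 (mod 7).
    Then x = 12 + 104·5 = 532, valid modulo lcm(104, 7) = 728: x ≡ 532 (mod 728).
Verify: 532 mod 13 = 12 ✓, 532 mod 8 = 4 ✓, 532 mod 7 = 0 ✓.

x ≡ 532 (mod 728).


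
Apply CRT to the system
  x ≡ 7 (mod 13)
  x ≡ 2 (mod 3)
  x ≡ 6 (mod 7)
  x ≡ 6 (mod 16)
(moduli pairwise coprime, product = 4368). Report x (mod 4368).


Product of moduli M = 13 · 3 · 7 · 16 = 4368.
Merge one congruence at a time:
  Start: x ≡ 7 (mod 13).
  Combine with x ≡ 2 (mod 3); new modulus lcm = 39.
    Write x = 7 + 13·t and substitute into x ≡ 2 (mod 3): 13·t ≡ 2 − 7 = -5 (mod 3).
    Reduce coefficients mod 3: 1·t ≡ 1 (mod 3).
    So t ≡ 1 (mod 3).
    Then x = 7 + 13·1 = 20, valid modulo lcm(13, 3) = 39: x ≡ 20 (mod 39).
  Combine with x ≡ 6 (mod 7); new modulus lcm = 273.
    Write x = 20 + 39·t and substitute into x ≡ 6 (mod 7): 39·t ≡ 6 − 20 = -14 (mod 7).
    Reduce coefficients mod 7: 4·t ≡ 0 (mod 7).
    The inverse of 4 mod 7 is 2 (since 4·2 = 8 = 1·7 + 1), so t ≡ 2·0 = 0 ≡ 0 (mod 7).
    Then x = 20 + 39·0 = 20, valid modulo lcm(39, 7) = 273: x ≡ 20 (mod 273).
  Combine with x ≡ 6 (mod 16); new modulus lcm = 4368.
    Write x = 20 + 273·t and substitute into x ≡ 6 (mod 16): 273·t ≡ 6 − 20 = -14 (mod 16).
    Reduce coefficients mod 16: 1·t ≡ 2 (mod 16).
    So t ≡ 2 (mod 16).
    Then x = 20 + 273·2 = 566, valid modulo lcm(273, 16) = 4368: x ≡ 566 (mod 4368).
Verify against each original: 566 mod 13 = 7, 566 mod 3 = 2, 566 mod 7 = 6, 566 mod 16 = 6.

x ≡ 566 (mod 4368).


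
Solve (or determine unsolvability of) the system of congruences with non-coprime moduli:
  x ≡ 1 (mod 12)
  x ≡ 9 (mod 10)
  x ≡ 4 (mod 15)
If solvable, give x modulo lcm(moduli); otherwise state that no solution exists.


Moduli 12, 10, 15 are not pairwise coprime, so CRT works modulo lcm(m_i) when all pairwise compatibility conditions hold.
Pairwise compatibility: gcd(m_i, m_j) must divide a_i - a_j for every pair.
Merge one congruence at a time:
  Start: x ≡ 1 (mod 12).
  Combine with x ≡ 9 (mod 10): gcd(12, 10) = 2; 9 - 1 = 8, which IS divisible by 2, so compatible.
    Write x = 1 + 12·t and substitute into x ≡ 9 (mod 10): 12·t ≡ 9 − 1 = 8 (mod 10).
    Divide the congruence (and modulus) by g = 2: 6·t ≡ 4 (mod 5).
    Reduce coefficients mod 5: 1·t ≡ 4 (mod 5).
    So t ≡ 4 (mod 5).
    Then x = 1 + 12·4 = 49, valid modulo lcm(12, 10) = 60: x ≡ 49 (mod 60).
  Combine with x ≡ 4 (mod 15): gcd(60, 15) = 15; 4 - 49 = -45, which IS divisible by 15, so compatible.
    Write x = 49 + 60·t and substitute into x ≡ 4 (mod 15): 60·t ≡ 4 − 49 = -45 (mod 15).
    Divide the congruence (and modulus) by g = 15: 4·t ≡ -3 (mod 1).
    Modulo 1 every t works; take t = 0.
    Then x = 49 + 60·0 = 49, valid modulo lcm(60, 15) = 60: x ≡ 49 (mod 60).
Verify: 49 mod 12 = 1, 49 mod 10 = 9, 49 mod 15 = 4.

x ≡ 49 (mod 60).


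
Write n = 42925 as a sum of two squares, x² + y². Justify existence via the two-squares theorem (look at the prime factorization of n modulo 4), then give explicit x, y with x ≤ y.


Step 1: Factor n = 42925 = 5^2 · 17 · 101.
Step 2: Check the mod-4 condition on each prime factor: 5 ≡ 1 (mod 4), exponent 2; 17 ≡ 1 (mod 4), exponent 1; 101 ≡ 1 (mod 4), exponent 1.
All primes ≡ 3 (mod 4) appear to even exponent (or don't appear), so by the two-squares theorem n IS expressible as a sum of two squares.
Step 3: Build a representation. Group n = k² · m with k = 5 and m = 17 · 101 = 1717 (a product of primes ≡ 1 (mod 4)); a representation of m scales to one of n via (k·x)² + (k·y)² = k²(x² + y²). Each prime p ≡ 1 (mod 4) is itself a sum of two squares; find a² by testing p − a² for a perfect square:
  17: 17 − 1² = 16 = 4² ⇒ 17 = 1² + 4².
  101: 101 − 1² = 100 = 10² ⇒ 101 = 1² + 10².
  Combine using the Brahmagupta–Fibonacci identity (a² + b²)(c² + d²) = (ac − bd)² + (ad + bc)² = (ac + bd)² + (ad − bc)²:
  17 · 101 = 1717: from (1² + 4²)(1² + 10²), take (1·1 − 4·10, 1·10 + 4·1) = (1 − 40, 10 + 4) = (-39, 14); dropping signs (only squares matter) gives (39, 14); check 39² + 14² = 1521 + 196 = 1717 ✓.
  Scale by k = 5: (5·39, 5·14) = (195, 70).
Step 4: Order so x ≤ y and verify: 70² + 195² = 4900 + 38025 = 42925 = n. ✓

n = 42925 = 70² + 195² (one valid representation with x ≤ y).


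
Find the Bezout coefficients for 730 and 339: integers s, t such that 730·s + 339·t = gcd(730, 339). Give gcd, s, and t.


Euclidean algorithm on (730, 339) — divide until remainder is 0:
  730 = 2 · 339 + 52
  339 = 6 · 52 + 27
  52 = 1 · 27 + 25
  27 = 1 · 25 + 2
  25 = 12 · 2 + 1
  2 = 2 · 1 + 0
gcd(730, 339) = 1.
Track Bezout coefficients alongside the remainders: start with r₀ = 730 = a·1 + b·0 (s = 1, t = 0) and r₁ = 339 = a·0 + b·1 (s = 0, t = 1); each new remainder r_{k+1} = r_{k-1} − q_k·r_k inherits s_{k+1} = s_{k-1} − q_k·s_k, t_{k+1} = t_{k-1} − q_k·t_k, so r_k = a·s_k + b·t_k at every step:
  q = 2: r = 52, s = 1 − 2·0 = 1, t = 0 − 2·1 = -2  (check: 730·1 + 339·(-2) = 52)
  q = 6: r = 27, s = 0 − 6·1 = -6, t = 1 − 6·(-2) = 13  (check: 730·(-6) + 339·13 = 27)
  q = 1: r = 25, s = 1 − 1·(-6) = 7, t = -2 − 1·13 = -15  (check: 730·7 + 339·(-15) = 25)
  q = 1: r = 2, s = -6 − 1·7 = -13, t = 13 − 1·(-15) = 28  (check: 730·(-13) + 339·28 = 2)
  q = 12: r = 1, s = 7 − 12·(-13) = 163, t = -15 − 12·28 = -351  (check: 730·163 + 339·(-351) = 1)
The row with r = 1 (the gcd) gives the Bezout coefficients s = 163, t = -351.
Result: 730 · (163) + 339 · (-351) = 1.

gcd(730, 339) = 1; s = 163, t = -351 (check: 730·163 + 339·(-351) = 1).


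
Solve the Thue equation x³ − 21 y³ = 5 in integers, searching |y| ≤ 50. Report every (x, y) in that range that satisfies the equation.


The equation is x³ - 21y³ = 5. For fixed y, x³ = 21·y³ + 5, so a solution requires the RHS to be a perfect cube.
Strategy: iterate y from -50 to 50, compute RHS = 21·y³ + 5, and check whether it is a (positive or negative) perfect cube.
Check small values of y:
  y = 0: RHS = 5 is not a perfect cube.
  y = 1: RHS = 26 is not a perfect cube.
  y = -1: RHS = -16 is not a perfect cube.
  y = 2: RHS = 173 is not a perfect cube.
  y = -2: RHS = -163 is not a perfect cube.
  y = 3: RHS = 572 is not a perfect cube.
  y = -3: RHS = -562 is not a perfect cube.
Continuing the search up to |y| = 50 finds no solutions either.
No (x, y) in the scanned range satisfies the equation.

No integer solutions with |y| ≤ 50.
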